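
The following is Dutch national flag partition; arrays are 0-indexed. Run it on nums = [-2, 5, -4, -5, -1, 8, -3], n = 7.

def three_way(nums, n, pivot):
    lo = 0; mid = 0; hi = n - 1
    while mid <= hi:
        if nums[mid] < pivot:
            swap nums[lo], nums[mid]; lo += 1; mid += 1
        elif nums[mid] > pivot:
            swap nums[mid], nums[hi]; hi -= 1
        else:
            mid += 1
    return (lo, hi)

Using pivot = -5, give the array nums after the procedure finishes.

lo=0 mid=0 hi=6
-2>-5: swap(0,6), hi=5 ⇒ [-3, 5, -4, -5, -1, 8, -2]
-3>-5: swap(0,5), hi=4 ⇒ [8, 5, -4, -5, -1, -3, -2]
8>-5: swap(0,4), hi=3 ⇒ [-1, 5, -4, -5, 8, -3, -2]
-1>-5: swap(0,3), hi=2 ⇒ [-5, 5, -4, -1, 8, -3, -2]
-5=-5: mid=1
5>-5: swap(1,2), hi=1 ⇒ [-5, -4, 5, -1, 8, -3, -2]
-4>-5: swap(1,1), hi=0 ⇒ [-5, -4, 5, -1, 8, -3, -2]
done. lo=0 hi=0; nums=[-5, -4, 5, -1, 8, -3, -2]

[-5, -4, 5, -1, 8, -3, -2]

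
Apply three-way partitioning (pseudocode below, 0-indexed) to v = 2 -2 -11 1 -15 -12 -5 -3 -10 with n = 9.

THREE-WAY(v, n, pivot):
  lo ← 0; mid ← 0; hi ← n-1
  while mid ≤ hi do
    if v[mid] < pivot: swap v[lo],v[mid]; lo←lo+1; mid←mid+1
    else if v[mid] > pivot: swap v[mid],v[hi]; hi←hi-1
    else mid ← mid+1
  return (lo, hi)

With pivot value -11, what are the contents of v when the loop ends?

pivot = -11; lo=0, mid=0, hi=8
v[mid]=2>-11: swap v[0],v[8]; hi=7 → -10 -2 -11 1 -15 -12 -5 -3 2
v[mid]=-10>-11: swap v[0],v[7]; hi=6 → -3 -2 -11 1 -15 -12 -5 -10 2
v[mid]=-3>-11: swap v[0],v[6]; hi=5 → -5 -2 -11 1 -15 -12 -3 -10 2
v[mid]=-5>-11: swap v[0],v[5]; hi=4 → -12 -2 -11 1 -15 -5 -3 -10 2
v[mid]=-12<-11: swap v[0],v[0]; lo=1,mid=1 → -12 -2 -11 1 -15 -5 -3 -10 2
v[mid]=-2>-11: swap v[1],v[4]; hi=3 → -12 -15 -11 1 -2 -5 -3 -10 2
v[mid]=-15<-11: swap v[1],v[1]; lo=2,mid=2 → -12 -15 -11 1 -2 -5 -3 -10 2
v[mid]=-11=-11: mid=3
v[mid]=1>-11: swap v[3],v[3]; hi=2 → -12 -15 -11 1 -2 -5 -3 -10 2
end: lo=2, hi=2; v = -12 -15 -11 1 -2 -5 -3 -10 2

-12 -15 -11 1 -2 -5 -3 -10 2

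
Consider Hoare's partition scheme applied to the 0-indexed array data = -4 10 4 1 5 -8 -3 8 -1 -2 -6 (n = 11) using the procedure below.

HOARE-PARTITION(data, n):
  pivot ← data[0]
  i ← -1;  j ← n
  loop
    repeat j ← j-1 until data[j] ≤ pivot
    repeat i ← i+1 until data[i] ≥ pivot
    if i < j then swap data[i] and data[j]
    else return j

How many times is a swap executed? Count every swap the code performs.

pivot = data[0] = -4; i = -1, j = 11
j→10 (data[10]=-6≤-4), i→0 (data[0]=-4≥-4); i<j, swap → -6 10 4 1 5 -8 -3 8 -1 -2 -4
j→5 (data[5]=-8≤-4), i→1 (data[1]=10≥-4); i<j, swap → -6 -8 4 1 5 10 -3 8 -1 -2 -4
j→1, i→2; i≥j, return j=1. data = -6 -8 4 1 5 10 -3 8 -1 -2 -4

2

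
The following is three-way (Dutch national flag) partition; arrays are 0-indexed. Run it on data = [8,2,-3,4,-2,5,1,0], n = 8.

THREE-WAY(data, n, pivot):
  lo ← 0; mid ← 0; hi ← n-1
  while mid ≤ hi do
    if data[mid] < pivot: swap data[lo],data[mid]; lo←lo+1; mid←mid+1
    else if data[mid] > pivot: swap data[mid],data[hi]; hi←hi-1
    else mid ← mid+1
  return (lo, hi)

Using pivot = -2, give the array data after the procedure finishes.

lo=0 mid=0 hi=7
8>-2: swap(0,7), hi=6 ⇒ [0,2,-3,4,-2,5,1,8]
0>-2: swap(0,6), hi=5 ⇒ [1,2,-3,4,-2,5,0,8]
1>-2: swap(0,5), hi=4 ⇒ [5,2,-3,4,-2,1,0,8]
5>-2: swap(0,4), hi=3 ⇒ [-2,2,-3,4,5,1,0,8]
-2=-2: mid=1
2>-2: swap(1,3), hi=2 ⇒ [-2,4,-3,2,5,1,0,8]
4>-2: swap(1,2), hi=1 ⇒ [-2,-3,4,2,5,1,0,8]
-3<-2: swap(0,1), lo=1 mid=2 ⇒ [-3,-2,4,2,5,1,0,8]
done. lo=1 hi=1; data=[-3,-2,4,2,5,1,0,8]

[-3,-2,4,2,5,1,0,8]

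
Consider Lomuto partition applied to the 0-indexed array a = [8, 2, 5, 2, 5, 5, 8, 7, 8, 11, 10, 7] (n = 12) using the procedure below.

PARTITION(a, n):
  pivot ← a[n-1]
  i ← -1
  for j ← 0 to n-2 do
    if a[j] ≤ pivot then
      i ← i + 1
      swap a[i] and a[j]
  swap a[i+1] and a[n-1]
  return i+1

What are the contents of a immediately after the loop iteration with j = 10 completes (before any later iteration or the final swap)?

pivot=7, i=-1
j=0: 8>7, skip
j=1: 2≤7, i=0, swap(0,1) ⇒ [2, 8, 5, 2, 5, 5, 8, 7, 8, 11, 10, 7]
j=2: 5≤7, i=1, swap(1,2) ⇒ [2, 5, 8, 2, 5, 5, 8, 7, 8, 11, 10, 7]
j=3: 2≤7, i=2, swap(2,3) ⇒ [2, 5, 2, 8, 5, 5, 8, 7, 8, 11, 10, 7]
j=4: 5≤7, i=3, swap(3,4) ⇒ [2, 5, 2, 5, 8, 5, 8, 7, 8, 11, 10, 7]
j=5: 5≤7, i=4, swap(4,5) ⇒ [2, 5, 2, 5, 5, 8, 8, 7, 8, 11, 10, 7]
j=6: 8>7, skip
j=7: 7≤7, i=5, swap(5,7) ⇒ [2, 5, 2, 5, 5, 7, 8, 8, 8, 11, 10, 7]
j=8: 8>7, skip
j=9: 11>7, skip
j=10: 10>7, skip
(after j=10) a = [2, 5, 2, 5, 5, 7, 8, 8, 8, 11, 10, 7]

[2, 5, 2, 5, 5, 7, 8, 8, 8, 11, 10, 7]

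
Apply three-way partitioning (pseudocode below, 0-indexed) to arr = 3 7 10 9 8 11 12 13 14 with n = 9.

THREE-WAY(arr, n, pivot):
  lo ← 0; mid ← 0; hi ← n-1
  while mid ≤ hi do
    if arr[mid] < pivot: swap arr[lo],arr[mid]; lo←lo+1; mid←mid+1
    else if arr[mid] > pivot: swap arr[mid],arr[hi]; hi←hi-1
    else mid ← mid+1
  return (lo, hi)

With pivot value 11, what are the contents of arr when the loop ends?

lo=0 mid=0 hi=8
3<11: swap(0,0), lo=1 mid=1 ⇒ 3 7 10 9 8 11 12 13 14
7<11: swap(1,1), lo=2 mid=2 ⇒ 3 7 10 9 8 11 12 13 14
10<11: swap(2,2), lo=3 mid=3 ⇒ 3 7 10 9 8 11 12 13 14
9<11: swap(3,3), lo=4 mid=4 ⇒ 3 7 10 9 8 11 12 13 14
8<11: swap(4,4), lo=5 mid=5 ⇒ 3 7 10 9 8 11 12 13 14
11=11: mid=6
12>11: swap(6,8), hi=7 ⇒ 3 7 10 9 8 11 14 13 12
14>11: swap(6,7), hi=6 ⇒ 3 7 10 9 8 11 13 14 12
13>11: swap(6,6), hi=5 ⇒ 3 7 10 9 8 11 13 14 12
done. lo=5 hi=5; arr=3 7 10 9 8 11 13 14 12

3 7 10 9 8 11 13 14 12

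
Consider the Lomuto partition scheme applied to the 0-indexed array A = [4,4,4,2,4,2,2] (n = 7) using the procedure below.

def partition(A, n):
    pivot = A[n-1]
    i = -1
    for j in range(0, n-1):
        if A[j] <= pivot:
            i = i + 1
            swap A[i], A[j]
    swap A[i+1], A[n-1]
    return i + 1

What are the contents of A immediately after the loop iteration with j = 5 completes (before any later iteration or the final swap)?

pivot = A[6] = 2; i = -1
j=0: A[0]=4 > 2 → no swap
j=1: A[1]=4 > 2 → no swap
j=2: A[2]=4 > 2 → no swap
j=3: A[3]=2 ≤ 2 → i=0, swap A[0],A[3] → [2,4,4,4,4,2,2]
j=4: A[4]=4 > 2 → no swap
j=5: A[5]=2 ≤ 2 → i=1, swap A[1],A[5] → [2,2,4,4,4,4,2]
(after j=5) A = [2,2,4,4,4,4,2]

[2,2,4,4,4,4,2]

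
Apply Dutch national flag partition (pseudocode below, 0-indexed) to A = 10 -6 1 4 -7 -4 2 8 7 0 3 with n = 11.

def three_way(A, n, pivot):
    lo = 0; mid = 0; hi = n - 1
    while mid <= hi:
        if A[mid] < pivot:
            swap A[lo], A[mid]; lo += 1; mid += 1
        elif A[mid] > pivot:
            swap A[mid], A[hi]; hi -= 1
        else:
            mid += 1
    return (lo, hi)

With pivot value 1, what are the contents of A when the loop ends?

0 -6 -4 -7 1 2 8 7 4 3 10

pivot = 1; lo=0, mid=0, hi=10
A[mid]=10>1: swap A[0],A[10]; hi=9 → 3 -6 1 4 -7 -4 2 8 7 0 10
A[mid]=3>1: swap A[0],A[9]; hi=8 → 0 -6 1 4 -7 -4 2 8 7 3 10
A[mid]=0<1: swap A[0],A[0]; lo=1,mid=1 → 0 -6 1 4 -7 -4 2 8 7 3 10
A[mid]=-6<1: swap A[1],A[1]; lo=2,mid=2 → 0 -6 1 4 -7 -4 2 8 7 3 10
A[mid]=1=1: mid=3
A[mid]=4>1: swap A[3],A[8]; hi=7 → 0 -6 1 7 -7 -4 2 8 4 3 10
A[mid]=7>1: swap A[3],A[7]; hi=6 → 0 -6 1 8 -7 -4 2 7 4 3 10
A[mid]=8>1: swap A[3],A[6]; hi=5 → 0 -6 1 2 -7 -4 8 7 4 3 10
A[mid]=2>1: swap A[3],A[5]; hi=4 → 0 -6 1 -4 -7 2 8 7 4 3 10
A[mid]=-4<1: swap A[2],A[3]; lo=3,mid=4 → 0 -6 -4 1 -7 2 8 7 4 3 10
A[mid]=-7<1: swap A[3],A[4]; lo=4,mid=5 → 0 -6 -4 -7 1 2 8 7 4 3 10
end: lo=4, hi=4; A = 0 -6 -4 -7 1 2 8 7 4 3 10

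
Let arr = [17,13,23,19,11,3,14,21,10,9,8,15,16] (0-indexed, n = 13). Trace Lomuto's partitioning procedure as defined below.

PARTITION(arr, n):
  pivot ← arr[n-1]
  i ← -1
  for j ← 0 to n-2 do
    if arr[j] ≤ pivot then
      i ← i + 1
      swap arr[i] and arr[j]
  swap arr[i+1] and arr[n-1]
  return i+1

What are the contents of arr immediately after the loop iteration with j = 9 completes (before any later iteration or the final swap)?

[13,11,3,14,10,9,19,21,17,23,8,15,16]

pivot = arr[12] = 16; i = -1
j=0: arr[0]=17 > 16 → no swap
j=1: arr[1]=13 ≤ 16 → i=0, swap arr[0],arr[1] → [13,17,23,19,11,3,14,21,10,9,8,15,16]
j=2: arr[2]=23 > 16 → no swap
j=3: arr[3]=19 > 16 → no swap
j=4: arr[4]=11 ≤ 16 → i=1, swap arr[1],arr[4] → [13,11,23,19,17,3,14,21,10,9,8,15,16]
j=5: arr[5]=3 ≤ 16 → i=2, swap arr[2],arr[5] → [13,11,3,19,17,23,14,21,10,9,8,15,16]
j=6: arr[6]=14 ≤ 16 → i=3, swap arr[3],arr[6] → [13,11,3,14,17,23,19,21,10,9,8,15,16]
j=7: arr[7]=21 > 16 → no swap
j=8: arr[8]=10 ≤ 16 → i=4, swap arr[4],arr[8] → [13,11,3,14,10,23,19,21,17,9,8,15,16]
j=9: arr[9]=9 ≤ 16 → i=5, swap arr[5],arr[9] → [13,11,3,14,10,9,19,21,17,23,8,15,16]
(after j=9) arr = [13,11,3,14,10,9,19,21,17,23,8,15,16]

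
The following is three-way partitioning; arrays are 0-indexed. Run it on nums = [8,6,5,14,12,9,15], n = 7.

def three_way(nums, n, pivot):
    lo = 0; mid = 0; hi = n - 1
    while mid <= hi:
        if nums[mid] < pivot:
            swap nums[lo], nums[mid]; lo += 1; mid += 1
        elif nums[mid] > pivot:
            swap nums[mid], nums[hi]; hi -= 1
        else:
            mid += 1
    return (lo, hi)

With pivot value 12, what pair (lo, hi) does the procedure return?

pivot = 12; lo=0, mid=0, hi=6
nums[mid]=8<12: swap nums[0],nums[0]; lo=1,mid=1 → [8,6,5,14,12,9,15]
nums[mid]=6<12: swap nums[1],nums[1]; lo=2,mid=2 → [8,6,5,14,12,9,15]
nums[mid]=5<12: swap nums[2],nums[2]; lo=3,mid=3 → [8,6,5,14,12,9,15]
nums[mid]=14>12: swap nums[3],nums[6]; hi=5 → [8,6,5,15,12,9,14]
nums[mid]=15>12: swap nums[3],nums[5]; hi=4 → [8,6,5,9,12,15,14]
nums[mid]=9<12: swap nums[3],nums[3]; lo=4,mid=4 → [8,6,5,9,12,15,14]
nums[mid]=12=12: mid=5
end: lo=4, hi=4; nums = [8,6,5,9,12,15,14]

(4, 4)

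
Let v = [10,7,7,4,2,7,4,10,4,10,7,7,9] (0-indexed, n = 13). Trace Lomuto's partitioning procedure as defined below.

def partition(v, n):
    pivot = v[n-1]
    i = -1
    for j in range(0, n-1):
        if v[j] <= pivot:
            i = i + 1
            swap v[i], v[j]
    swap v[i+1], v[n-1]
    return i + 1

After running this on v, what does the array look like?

[7,7,4,2,7,4,4,7,7,9,10,10,10]

pivot = v[12] = 9; i = -1
j=0: v[0]=10 > 9 → no swap
j=1: v[1]=7 ≤ 9 → i=0, swap v[0],v[1] → [7,10,7,4,2,7,4,10,4,10,7,7,9]
j=2: v[2]=7 ≤ 9 → i=1, swap v[1],v[2] → [7,7,10,4,2,7,4,10,4,10,7,7,9]
j=3: v[3]=4 ≤ 9 → i=2, swap v[2],v[3] → [7,7,4,10,2,7,4,10,4,10,7,7,9]
j=4: v[4]=2 ≤ 9 → i=3, swap v[3],v[4] → [7,7,4,2,10,7,4,10,4,10,7,7,9]
j=5: v[5]=7 ≤ 9 → i=4, swap v[4],v[5] → [7,7,4,2,7,10,4,10,4,10,7,7,9]
j=6: v[6]=4 ≤ 9 → i=5, swap v[5],v[6] → [7,7,4,2,7,4,10,10,4,10,7,7,9]
j=7: v[7]=10 > 9 → no swap
j=8: v[8]=4 ≤ 9 → i=6, swap v[6],v[8] → [7,7,4,2,7,4,4,10,10,10,7,7,9]
j=9: v[9]=10 > 9 → no swap
j=10: v[10]=7 ≤ 9 → i=7, swap v[7],v[10] → [7,7,4,2,7,4,4,7,10,10,10,7,9]
j=11: v[11]=7 ≤ 9 → i=8, swap v[8],v[11] → [7,7,4,2,7,4,4,7,7,10,10,10,9]
final swap v[9],v[12] → [7,7,4,2,7,4,4,7,7,9,10,10,10]; return 9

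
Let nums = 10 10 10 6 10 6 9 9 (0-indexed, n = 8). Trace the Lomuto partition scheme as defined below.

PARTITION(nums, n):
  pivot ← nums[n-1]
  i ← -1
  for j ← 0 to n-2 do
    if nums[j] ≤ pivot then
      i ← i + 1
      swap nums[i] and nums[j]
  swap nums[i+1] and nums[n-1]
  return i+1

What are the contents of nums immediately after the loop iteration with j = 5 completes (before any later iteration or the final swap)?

pivot = nums[7] = 9; i = -1
j=0: nums[0]=10 > 9 → no swap
j=1: nums[1]=10 > 9 → no swap
j=2: nums[2]=10 > 9 → no swap
j=3: nums[3]=6 ≤ 9 → i=0, swap nums[0],nums[3] → 6 10 10 10 10 6 9 9
j=4: nums[4]=10 > 9 → no swap
j=5: nums[5]=6 ≤ 9 → i=1, swap nums[1],nums[5] → 6 6 10 10 10 10 9 9
(after j=5) nums = 6 6 10 10 10 10 9 9

6 6 10 10 10 10 9 9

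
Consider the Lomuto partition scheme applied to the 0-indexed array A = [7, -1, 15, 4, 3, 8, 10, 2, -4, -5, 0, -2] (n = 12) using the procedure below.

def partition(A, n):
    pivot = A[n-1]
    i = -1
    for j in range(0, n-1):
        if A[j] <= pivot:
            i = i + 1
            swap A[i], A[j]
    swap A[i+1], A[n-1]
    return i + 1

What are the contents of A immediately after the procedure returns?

pivot = A[11] = -2; i = -1
j=0: A[0]=7 > -2 → no swap
j=1: A[1]=-1 > -2 → no swap
j=2: A[2]=15 > -2 → no swap
j=3: A[3]=4 > -2 → no swap
j=4: A[4]=3 > -2 → no swap
j=5: A[5]=8 > -2 → no swap
j=6: A[6]=10 > -2 → no swap
j=7: A[7]=2 > -2 → no swap
j=8: A[8]=-4 ≤ -2 → i=0, swap A[0],A[8] → [-4, -1, 15, 4, 3, 8, 10, 2, 7, -5, 0, -2]
j=9: A[9]=-5 ≤ -2 → i=1, swap A[1],A[9] → [-4, -5, 15, 4, 3, 8, 10, 2, 7, -1, 0, -2]
j=10: A[10]=0 > -2 → no swap
final swap A[2],A[11] → [-4, -5, -2, 4, 3, 8, 10, 2, 7, -1, 0, 15]; return 2

[-4, -5, -2, 4, 3, 8, 10, 2, 7, -1, 0, 15]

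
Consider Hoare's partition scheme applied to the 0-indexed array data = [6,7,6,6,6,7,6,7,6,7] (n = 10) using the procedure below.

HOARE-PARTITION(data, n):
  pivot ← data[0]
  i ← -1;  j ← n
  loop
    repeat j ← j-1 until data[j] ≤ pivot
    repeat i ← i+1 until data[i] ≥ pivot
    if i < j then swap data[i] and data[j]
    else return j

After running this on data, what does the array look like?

pivot = data[0] = 6; i = -1, j = 10
j→8 (data[8]=6≤6), i→0 (data[0]=6≥6); i<j, swap → [6,7,6,6,6,7,6,7,6,7]
j→6 (data[6]=6≤6), i→1 (data[1]=7≥6); i<j, swap → [6,6,6,6,6,7,7,7,6,7]
j→4 (data[4]=6≤6), i→2 (data[2]=6≥6); i<j, swap → [6,6,6,6,6,7,7,7,6,7]
j→3, i→3; i≥j, return j=3. data = [6,6,6,6,6,7,7,7,6,7]

[6,6,6,6,6,7,7,7,6,7]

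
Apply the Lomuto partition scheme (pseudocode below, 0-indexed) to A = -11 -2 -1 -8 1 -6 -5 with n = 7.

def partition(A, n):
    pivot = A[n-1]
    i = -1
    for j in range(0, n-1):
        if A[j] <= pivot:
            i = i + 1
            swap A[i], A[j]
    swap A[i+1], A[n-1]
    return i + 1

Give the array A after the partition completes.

-11 -8 -6 -5 1 -1 -2

pivot=-5, i=-1
j=0: -11≤-5, i=0, swap(0,0) ⇒ -11 -2 -1 -8 1 -6 -5
j=1: -2>-5, skip
j=2: -1>-5, skip
j=3: -8≤-5, i=1, swap(1,3) ⇒ -11 -8 -1 -2 1 -6 -5
j=4: 1>-5, skip
j=5: -6≤-5, i=2, swap(2,5) ⇒ -11 -8 -6 -2 1 -1 -5
swap(3,6) ⇒ -11 -8 -6 -5 1 -1 -2; return 3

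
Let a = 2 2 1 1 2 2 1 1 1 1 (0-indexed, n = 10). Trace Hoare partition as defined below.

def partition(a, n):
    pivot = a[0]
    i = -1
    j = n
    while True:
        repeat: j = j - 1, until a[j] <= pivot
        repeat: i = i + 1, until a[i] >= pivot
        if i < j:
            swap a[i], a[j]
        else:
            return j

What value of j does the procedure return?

pivot = a[0] = 2; i = -1, j = 10
j→9 (a[9]=1≤2), i→0 (a[0]=2≥2); i<j, swap → 1 2 1 1 2 2 1 1 1 2
j→8 (a[8]=1≤2), i→1 (a[1]=2≥2); i<j, swap → 1 1 1 1 2 2 1 1 2 2
j→7 (a[7]=1≤2), i→4 (a[4]=2≥2); i<j, swap → 1 1 1 1 1 2 1 2 2 2
j→6 (a[6]=1≤2), i→5 (a[5]=2≥2); i<j, swap → 1 1 1 1 1 1 2 2 2 2
j→5, i→6; i≥j, return j=5. a = 1 1 1 1 1 1 2 2 2 2

5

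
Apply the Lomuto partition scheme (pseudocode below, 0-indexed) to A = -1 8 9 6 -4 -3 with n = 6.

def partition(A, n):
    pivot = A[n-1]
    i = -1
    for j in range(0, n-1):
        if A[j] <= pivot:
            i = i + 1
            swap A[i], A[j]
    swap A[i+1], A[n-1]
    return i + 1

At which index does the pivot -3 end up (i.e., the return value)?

1

pivot = A[5] = -3; i = -1
j=0: A[0]=-1 > -3 → no swap
j=1: A[1]=8 > -3 → no swap
j=2: A[2]=9 > -3 → no swap
j=3: A[3]=6 > -3 → no swap
j=4: A[4]=-4 ≤ -3 → i=0, swap A[0],A[4] → -4 8 9 6 -1 -3
final swap A[1],A[5] → -4 -3 9 6 -1 8; return 1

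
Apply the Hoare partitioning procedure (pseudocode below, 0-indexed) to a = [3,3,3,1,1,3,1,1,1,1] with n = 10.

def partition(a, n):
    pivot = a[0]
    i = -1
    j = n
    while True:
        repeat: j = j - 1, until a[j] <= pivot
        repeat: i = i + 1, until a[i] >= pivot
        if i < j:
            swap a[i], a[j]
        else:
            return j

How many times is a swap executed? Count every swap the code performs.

pivot=3
j stops at 9 (1), i stops at 0 (3); swap ⇒ [1,3,3,1,1,3,1,1,1,3]
j stops at 8 (1), i stops at 1 (3); swap ⇒ [1,1,3,1,1,3,1,1,3,3]
j stops at 7 (1), i stops at 2 (3); swap ⇒ [1,1,1,1,1,3,1,3,3,3]
j stops at 6 (1), i stops at 5 (3); swap ⇒ [1,1,1,1,1,1,3,3,3,3]
j stops at 5, i stops at 6; i≥j ⇒ return 5. a=[1,1,1,1,1,1,3,3,3,3]

4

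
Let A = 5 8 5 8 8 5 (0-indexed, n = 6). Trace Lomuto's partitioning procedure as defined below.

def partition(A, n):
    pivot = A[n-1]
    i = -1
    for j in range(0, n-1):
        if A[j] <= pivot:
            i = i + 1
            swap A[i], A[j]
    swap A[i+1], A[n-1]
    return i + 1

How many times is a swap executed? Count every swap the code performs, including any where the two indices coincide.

pivot=5, i=-1
j=0: 5≤5, i=0, swap(0,0) ⇒ 5 8 5 8 8 5
j=1: 8>5, skip
j=2: 5≤5, i=1, swap(1,2) ⇒ 5 5 8 8 8 5
j=3: 8>5, skip
j=4: 8>5, skip
swap(2,5) ⇒ 5 5 5 8 8 8; return 2

3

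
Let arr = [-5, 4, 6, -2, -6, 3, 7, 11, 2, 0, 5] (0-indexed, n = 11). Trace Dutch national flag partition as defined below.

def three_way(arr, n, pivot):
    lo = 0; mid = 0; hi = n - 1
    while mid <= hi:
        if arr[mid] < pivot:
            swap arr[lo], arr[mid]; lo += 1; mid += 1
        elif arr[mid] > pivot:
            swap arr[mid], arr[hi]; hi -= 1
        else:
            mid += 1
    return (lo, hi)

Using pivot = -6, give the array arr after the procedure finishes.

pivot = -6; lo=0, mid=0, hi=10
arr[mid]=-5>-6: swap arr[0],arr[10]; hi=9 → [5, 4, 6, -2, -6, 3, 7, 11, 2, 0, -5]
arr[mid]=5>-6: swap arr[0],arr[9]; hi=8 → [0, 4, 6, -2, -6, 3, 7, 11, 2, 5, -5]
arr[mid]=0>-6: swap arr[0],arr[8]; hi=7 → [2, 4, 6, -2, -6, 3, 7, 11, 0, 5, -5]
arr[mid]=2>-6: swap arr[0],arr[7]; hi=6 → [11, 4, 6, -2, -6, 3, 7, 2, 0, 5, -5]
arr[mid]=11>-6: swap arr[0],arr[6]; hi=5 → [7, 4, 6, -2, -6, 3, 11, 2, 0, 5, -5]
arr[mid]=7>-6: swap arr[0],arr[5]; hi=4 → [3, 4, 6, -2, -6, 7, 11, 2, 0, 5, -5]
arr[mid]=3>-6: swap arr[0],arr[4]; hi=3 → [-6, 4, 6, -2, 3, 7, 11, 2, 0, 5, -5]
arr[mid]=-6=-6: mid=1
arr[mid]=4>-6: swap arr[1],arr[3]; hi=2 → [-6, -2, 6, 4, 3, 7, 11, 2, 0, 5, -5]
arr[mid]=-2>-6: swap arr[1],arr[2]; hi=1 → [-6, 6, -2, 4, 3, 7, 11, 2, 0, 5, -5]
arr[mid]=6>-6: swap arr[1],arr[1]; hi=0 → [-6, 6, -2, 4, 3, 7, 11, 2, 0, 5, -5]
end: lo=0, hi=0; arr = [-6, 6, -2, 4, 3, 7, 11, 2, 0, 5, -5]

[-6, 6, -2, 4, 3, 7, 11, 2, 0, 5, -5]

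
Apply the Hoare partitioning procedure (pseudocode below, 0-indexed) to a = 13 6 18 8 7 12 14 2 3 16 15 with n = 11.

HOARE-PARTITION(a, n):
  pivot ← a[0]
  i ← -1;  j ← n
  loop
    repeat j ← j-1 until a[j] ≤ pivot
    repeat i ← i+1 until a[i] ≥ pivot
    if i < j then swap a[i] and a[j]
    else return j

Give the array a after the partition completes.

3 6 2 8 7 12 14 18 13 16 15

pivot = a[0] = 13; i = -1, j = 11
j→8 (a[8]=3≤13), i→0 (a[0]=13≥13); i<j, swap → 3 6 18 8 7 12 14 2 13 16 15
j→7 (a[7]=2≤13), i→2 (a[2]=18≥13); i<j, swap → 3 6 2 8 7 12 14 18 13 16 15
j→5, i→6; i≥j, return j=5. a = 3 6 2 8 7 12 14 18 13 16 15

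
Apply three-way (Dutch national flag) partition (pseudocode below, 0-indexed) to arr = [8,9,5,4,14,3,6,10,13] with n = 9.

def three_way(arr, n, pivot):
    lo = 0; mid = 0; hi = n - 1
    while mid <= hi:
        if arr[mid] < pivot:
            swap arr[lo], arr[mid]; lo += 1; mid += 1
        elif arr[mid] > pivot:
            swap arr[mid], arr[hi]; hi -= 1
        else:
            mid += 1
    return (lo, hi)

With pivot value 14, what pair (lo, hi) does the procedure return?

pivot = 14; lo=0, mid=0, hi=8
arr[mid]=8<14: swap arr[0],arr[0]; lo=1,mid=1 → [8,9,5,4,14,3,6,10,13]
arr[mid]=9<14: swap arr[1],arr[1]; lo=2,mid=2 → [8,9,5,4,14,3,6,10,13]
arr[mid]=5<14: swap arr[2],arr[2]; lo=3,mid=3 → [8,9,5,4,14,3,6,10,13]
arr[mid]=4<14: swap arr[3],arr[3]; lo=4,mid=4 → [8,9,5,4,14,3,6,10,13]
arr[mid]=14=14: mid=5
arr[mid]=3<14: swap arr[4],arr[5]; lo=5,mid=6 → [8,9,5,4,3,14,6,10,13]
arr[mid]=6<14: swap arr[5],arr[6]; lo=6,mid=7 → [8,9,5,4,3,6,14,10,13]
arr[mid]=10<14: swap arr[6],arr[7]; lo=7,mid=8 → [8,9,5,4,3,6,10,14,13]
arr[mid]=13<14: swap arr[7],arr[8]; lo=8,mid=9 → [8,9,5,4,3,6,10,13,14]
end: lo=8, hi=8; arr = [8,9,5,4,3,6,10,13,14]

(8, 8)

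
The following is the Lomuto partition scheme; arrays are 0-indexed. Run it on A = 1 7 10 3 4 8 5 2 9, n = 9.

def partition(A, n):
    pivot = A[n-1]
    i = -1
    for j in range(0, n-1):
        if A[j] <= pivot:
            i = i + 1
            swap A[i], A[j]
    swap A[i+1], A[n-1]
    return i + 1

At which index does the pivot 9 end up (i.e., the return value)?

7

pivot=9, i=-1
j=0: 1≤9, i=0, swap(0,0) ⇒ 1 7 10 3 4 8 5 2 9
j=1: 7≤9, i=1, swap(1,1) ⇒ 1 7 10 3 4 8 5 2 9
j=2: 10>9, skip
j=3: 3≤9, i=2, swap(2,3) ⇒ 1 7 3 10 4 8 5 2 9
j=4: 4≤9, i=3, swap(3,4) ⇒ 1 7 3 4 10 8 5 2 9
j=5: 8≤9, i=4, swap(4,5) ⇒ 1 7 3 4 8 10 5 2 9
j=6: 5≤9, i=5, swap(5,6) ⇒ 1 7 3 4 8 5 10 2 9
j=7: 2≤9, i=6, swap(6,7) ⇒ 1 7 3 4 8 5 2 10 9
swap(7,8) ⇒ 1 7 3 4 8 5 2 9 10; return 7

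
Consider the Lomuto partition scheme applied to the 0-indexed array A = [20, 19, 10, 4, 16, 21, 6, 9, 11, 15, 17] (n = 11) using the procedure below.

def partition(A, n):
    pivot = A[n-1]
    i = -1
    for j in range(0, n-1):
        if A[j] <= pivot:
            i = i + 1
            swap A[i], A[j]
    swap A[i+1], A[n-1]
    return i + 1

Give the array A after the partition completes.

[10, 4, 16, 6, 9, 11, 15, 17, 21, 19, 20]

pivot = A[10] = 17; i = -1
j=0: A[0]=20 > 17 → no swap
j=1: A[1]=19 > 17 → no swap
j=2: A[2]=10 ≤ 17 → i=0, swap A[0],A[2] → [10, 19, 20, 4, 16, 21, 6, 9, 11, 15, 17]
j=3: A[3]=4 ≤ 17 → i=1, swap A[1],A[3] → [10, 4, 20, 19, 16, 21, 6, 9, 11, 15, 17]
j=4: A[4]=16 ≤ 17 → i=2, swap A[2],A[4] → [10, 4, 16, 19, 20, 21, 6, 9, 11, 15, 17]
j=5: A[5]=21 > 17 → no swap
j=6: A[6]=6 ≤ 17 → i=3, swap A[3],A[6] → [10, 4, 16, 6, 20, 21, 19, 9, 11, 15, 17]
j=7: A[7]=9 ≤ 17 → i=4, swap A[4],A[7] → [10, 4, 16, 6, 9, 21, 19, 20, 11, 15, 17]
j=8: A[8]=11 ≤ 17 → i=5, swap A[5],A[8] → [10, 4, 16, 6, 9, 11, 19, 20, 21, 15, 17]
j=9: A[9]=15 ≤ 17 → i=6, swap A[6],A[9] → [10, 4, 16, 6, 9, 11, 15, 20, 21, 19, 17]
final swap A[7],A[10] → [10, 4, 16, 6, 9, 11, 15, 17, 21, 19, 20]; return 7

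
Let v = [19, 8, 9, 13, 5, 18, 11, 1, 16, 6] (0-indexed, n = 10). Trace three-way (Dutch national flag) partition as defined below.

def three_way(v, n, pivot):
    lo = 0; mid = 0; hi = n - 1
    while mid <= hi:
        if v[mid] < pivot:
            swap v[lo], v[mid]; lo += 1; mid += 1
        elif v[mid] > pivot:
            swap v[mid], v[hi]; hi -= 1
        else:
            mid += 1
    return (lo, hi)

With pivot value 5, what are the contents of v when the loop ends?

lo=0 mid=0 hi=9
19>5: swap(0,9), hi=8 ⇒ [6, 8, 9, 13, 5, 18, 11, 1, 16, 19]
6>5: swap(0,8), hi=7 ⇒ [16, 8, 9, 13, 5, 18, 11, 1, 6, 19]
16>5: swap(0,7), hi=6 ⇒ [1, 8, 9, 13, 5, 18, 11, 16, 6, 19]
1<5: swap(0,0), lo=1 mid=1 ⇒ [1, 8, 9, 13, 5, 18, 11, 16, 6, 19]
8>5: swap(1,6), hi=5 ⇒ [1, 11, 9, 13, 5, 18, 8, 16, 6, 19]
11>5: swap(1,5), hi=4 ⇒ [1, 18, 9, 13, 5, 11, 8, 16, 6, 19]
18>5: swap(1,4), hi=3 ⇒ [1, 5, 9, 13, 18, 11, 8, 16, 6, 19]
5=5: mid=2
9>5: swap(2,3), hi=2 ⇒ [1, 5, 13, 9, 18, 11, 8, 16, 6, 19]
13>5: swap(2,2), hi=1 ⇒ [1, 5, 13, 9, 18, 11, 8, 16, 6, 19]
done. lo=1 hi=1; v=[1, 5, 13, 9, 18, 11, 8, 16, 6, 19]

[1, 5, 13, 9, 18, 11, 8, 16, 6, 19]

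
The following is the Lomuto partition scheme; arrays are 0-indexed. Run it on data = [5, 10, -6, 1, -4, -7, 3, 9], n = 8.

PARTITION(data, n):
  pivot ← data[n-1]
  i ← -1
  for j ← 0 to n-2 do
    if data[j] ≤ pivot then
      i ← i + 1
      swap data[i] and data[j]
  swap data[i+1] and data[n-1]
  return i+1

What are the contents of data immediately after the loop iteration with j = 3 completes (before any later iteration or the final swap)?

[5, -6, 1, 10, -4, -7, 3, 9]

pivot=9, i=-1
j=0: 5≤9, i=0, swap(0,0) ⇒ [5, 10, -6, 1, -4, -7, 3, 9]
j=1: 10>9, skip
j=2: -6≤9, i=1, swap(1,2) ⇒ [5, -6, 10, 1, -4, -7, 3, 9]
j=3: 1≤9, i=2, swap(2,3) ⇒ [5, -6, 1, 10, -4, -7, 3, 9]
(after j=3) data = [5, -6, 1, 10, -4, -7, 3, 9]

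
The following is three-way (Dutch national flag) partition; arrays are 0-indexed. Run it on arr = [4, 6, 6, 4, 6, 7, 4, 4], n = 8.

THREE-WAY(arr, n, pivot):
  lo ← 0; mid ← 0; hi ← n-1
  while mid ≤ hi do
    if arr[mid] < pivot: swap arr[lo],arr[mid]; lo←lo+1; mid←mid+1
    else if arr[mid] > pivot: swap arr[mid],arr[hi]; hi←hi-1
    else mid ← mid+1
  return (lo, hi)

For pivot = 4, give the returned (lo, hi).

pivot = 4; lo=0, mid=0, hi=7
arr[mid]=4=4: mid=1
arr[mid]=6>4: swap arr[1],arr[7]; hi=6 → [4, 4, 6, 4, 6, 7, 4, 6]
arr[mid]=4=4: mid=2
arr[mid]=6>4: swap arr[2],arr[6]; hi=5 → [4, 4, 4, 4, 6, 7, 6, 6]
arr[mid]=4=4: mid=3
arr[mid]=4=4: mid=4
arr[mid]=6>4: swap arr[4],arr[5]; hi=4 → [4, 4, 4, 4, 7, 6, 6, 6]
arr[mid]=7>4: swap arr[4],arr[4]; hi=3 → [4, 4, 4, 4, 7, 6, 6, 6]
end: lo=0, hi=3; arr = [4, 4, 4, 4, 7, 6, 6, 6]

(0, 3)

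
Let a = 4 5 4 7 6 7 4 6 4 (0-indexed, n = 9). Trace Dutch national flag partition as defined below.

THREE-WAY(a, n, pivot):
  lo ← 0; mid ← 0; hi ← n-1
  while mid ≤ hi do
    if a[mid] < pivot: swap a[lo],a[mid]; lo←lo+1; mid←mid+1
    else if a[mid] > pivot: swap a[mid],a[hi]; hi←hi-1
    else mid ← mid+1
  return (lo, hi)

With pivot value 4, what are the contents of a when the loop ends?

pivot = 4; lo=0, mid=0, hi=8
a[mid]=4=4: mid=1
a[mid]=5>4: swap a[1],a[8]; hi=7 → 4 4 4 7 6 7 4 6 5
a[mid]=4=4: mid=2
a[mid]=4=4: mid=3
a[mid]=7>4: swap a[3],a[7]; hi=6 → 4 4 4 6 6 7 4 7 5
a[mid]=6>4: swap a[3],a[6]; hi=5 → 4 4 4 4 6 7 6 7 5
a[mid]=4=4: mid=4
a[mid]=6>4: swap a[4],a[5]; hi=4 → 4 4 4 4 7 6 6 7 5
a[mid]=7>4: swap a[4],a[4]; hi=3 → 4 4 4 4 7 6 6 7 5
end: lo=0, hi=3; a = 4 4 4 4 7 6 6 7 5

4 4 4 4 7 6 6 7 5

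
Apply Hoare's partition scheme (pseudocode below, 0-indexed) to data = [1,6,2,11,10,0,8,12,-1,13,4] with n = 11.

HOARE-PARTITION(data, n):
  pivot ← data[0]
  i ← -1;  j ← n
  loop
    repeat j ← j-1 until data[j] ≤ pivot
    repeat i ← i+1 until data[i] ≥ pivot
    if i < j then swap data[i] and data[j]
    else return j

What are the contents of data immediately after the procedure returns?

pivot = data[0] = 1; i = -1, j = 11
j→8 (data[8]=-1≤1), i→0 (data[0]=1≥1); i<j, swap → [-1,6,2,11,10,0,8,12,1,13,4]
j→5 (data[5]=0≤1), i→1 (data[1]=6≥1); i<j, swap → [-1,0,2,11,10,6,8,12,1,13,4]
j→1, i→2; i≥j, return j=1. data = [-1,0,2,11,10,6,8,12,1,13,4]

[-1,0,2,11,10,6,8,12,1,13,4]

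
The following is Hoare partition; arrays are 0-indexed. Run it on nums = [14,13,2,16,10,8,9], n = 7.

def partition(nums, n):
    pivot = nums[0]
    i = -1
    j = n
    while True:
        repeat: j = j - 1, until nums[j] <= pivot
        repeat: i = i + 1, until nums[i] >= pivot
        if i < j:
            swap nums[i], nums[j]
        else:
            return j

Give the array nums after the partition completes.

[9,13,2,8,10,16,14]

pivot=14
j stops at 6 (9), i stops at 0 (14); swap ⇒ [9,13,2,16,10,8,14]
j stops at 5 (8), i stops at 3 (16); swap ⇒ [9,13,2,8,10,16,14]
j stops at 4, i stops at 5; i≥j ⇒ return 4. nums=[9,13,2,8,10,16,14]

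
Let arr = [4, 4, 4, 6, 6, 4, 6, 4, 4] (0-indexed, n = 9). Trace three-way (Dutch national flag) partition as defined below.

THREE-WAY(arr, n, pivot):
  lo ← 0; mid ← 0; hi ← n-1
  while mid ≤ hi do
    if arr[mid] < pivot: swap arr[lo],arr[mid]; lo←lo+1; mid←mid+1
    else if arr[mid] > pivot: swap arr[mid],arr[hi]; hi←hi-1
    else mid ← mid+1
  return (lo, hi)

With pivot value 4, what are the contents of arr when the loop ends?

[4, 4, 4, 4, 4, 4, 6, 6, 6]

lo=0 mid=0 hi=8
4=4: mid=1
4=4: mid=2
4=4: mid=3
6>4: swap(3,8), hi=7 ⇒ [4, 4, 4, 4, 6, 4, 6, 4, 6]
4=4: mid=4
6>4: swap(4,7), hi=6 ⇒ [4, 4, 4, 4, 4, 4, 6, 6, 6]
4=4: mid=5
4=4: mid=6
6>4: swap(6,6), hi=5 ⇒ [4, 4, 4, 4, 4, 4, 6, 6, 6]
done. lo=0 hi=5; arr=[4, 4, 4, 4, 4, 4, 6, 6, 6]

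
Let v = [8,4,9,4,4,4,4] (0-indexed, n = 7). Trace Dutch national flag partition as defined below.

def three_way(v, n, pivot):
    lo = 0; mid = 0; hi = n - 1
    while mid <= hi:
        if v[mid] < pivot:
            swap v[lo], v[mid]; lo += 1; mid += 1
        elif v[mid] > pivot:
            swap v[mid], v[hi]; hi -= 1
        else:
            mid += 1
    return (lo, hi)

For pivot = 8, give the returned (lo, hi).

pivot = 8; lo=0, mid=0, hi=6
v[mid]=8=8: mid=1
v[mid]=4<8: swap v[0],v[1]; lo=1,mid=2 → [4,8,9,4,4,4,4]
v[mid]=9>8: swap v[2],v[6]; hi=5 → [4,8,4,4,4,4,9]
v[mid]=4<8: swap v[1],v[2]; lo=2,mid=3 → [4,4,8,4,4,4,9]
v[mid]=4<8: swap v[2],v[3]; lo=3,mid=4 → [4,4,4,8,4,4,9]
v[mid]=4<8: swap v[3],v[4]; lo=4,mid=5 → [4,4,4,4,8,4,9]
v[mid]=4<8: swap v[4],v[5]; lo=5,mid=6 → [4,4,4,4,4,8,9]
end: lo=5, hi=5; v = [4,4,4,4,4,8,9]

(5, 5)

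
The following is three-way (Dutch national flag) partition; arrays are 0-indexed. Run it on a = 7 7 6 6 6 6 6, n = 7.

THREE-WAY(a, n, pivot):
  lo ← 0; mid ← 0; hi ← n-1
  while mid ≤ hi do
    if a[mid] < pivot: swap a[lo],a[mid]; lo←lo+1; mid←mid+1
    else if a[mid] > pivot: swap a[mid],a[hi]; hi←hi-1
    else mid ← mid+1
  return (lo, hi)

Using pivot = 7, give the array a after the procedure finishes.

pivot = 7; lo=0, mid=0, hi=6
a[mid]=7=7: mid=1
a[mid]=7=7: mid=2
a[mid]=6<7: swap a[0],a[2]; lo=1,mid=3 → 6 7 7 6 6 6 6
a[mid]=6<7: swap a[1],a[3]; lo=2,mid=4 → 6 6 7 7 6 6 6
a[mid]=6<7: swap a[2],a[4]; lo=3,mid=5 → 6 6 6 7 7 6 6
a[mid]=6<7: swap a[3],a[5]; lo=4,mid=6 → 6 6 6 6 7 7 6
a[mid]=6<7: swap a[4],a[6]; lo=5,mid=7 → 6 6 6 6 6 7 7
end: lo=5, hi=6; a = 6 6 6 6 6 7 7

6 6 6 6 6 7 7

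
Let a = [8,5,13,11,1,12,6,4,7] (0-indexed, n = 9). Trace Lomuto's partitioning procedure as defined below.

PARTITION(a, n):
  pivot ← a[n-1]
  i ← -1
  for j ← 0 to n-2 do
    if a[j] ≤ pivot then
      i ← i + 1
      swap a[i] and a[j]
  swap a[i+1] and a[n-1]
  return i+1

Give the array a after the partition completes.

pivot=7, i=-1
j=0: 8>7, skip
j=1: 5≤7, i=0, swap(0,1) ⇒ [5,8,13,11,1,12,6,4,7]
j=2: 13>7, skip
j=3: 11>7, skip
j=4: 1≤7, i=1, swap(1,4) ⇒ [5,1,13,11,8,12,6,4,7]
j=5: 12>7, skip
j=6: 6≤7, i=2, swap(2,6) ⇒ [5,1,6,11,8,12,13,4,7]
j=7: 4≤7, i=3, swap(3,7) ⇒ [5,1,6,4,8,12,13,11,7]
swap(4,8) ⇒ [5,1,6,4,7,12,13,11,8]; return 4

[5,1,6,4,7,12,13,11,8]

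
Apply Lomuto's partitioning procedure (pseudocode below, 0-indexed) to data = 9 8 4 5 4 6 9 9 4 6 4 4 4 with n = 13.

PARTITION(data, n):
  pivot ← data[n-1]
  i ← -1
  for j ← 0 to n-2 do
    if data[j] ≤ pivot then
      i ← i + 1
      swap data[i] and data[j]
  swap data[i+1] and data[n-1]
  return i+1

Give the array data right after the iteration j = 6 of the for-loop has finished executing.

4 4 9 5 8 6 9 9 4 6 4 4 4

pivot = data[12] = 4; i = -1
j=0: data[0]=9 > 4 → no swap
j=1: data[1]=8 > 4 → no swap
j=2: data[2]=4 ≤ 4 → i=0, swap data[0],data[2] → 4 8 9 5 4 6 9 9 4 6 4 4 4
j=3: data[3]=5 > 4 → no swap
j=4: data[4]=4 ≤ 4 → i=1, swap data[1],data[4] → 4 4 9 5 8 6 9 9 4 6 4 4 4
j=5: data[5]=6 > 4 → no swap
j=6: data[6]=9 > 4 → no swap
(after j=6) data = 4 4 9 5 8 6 9 9 4 6 4 4 4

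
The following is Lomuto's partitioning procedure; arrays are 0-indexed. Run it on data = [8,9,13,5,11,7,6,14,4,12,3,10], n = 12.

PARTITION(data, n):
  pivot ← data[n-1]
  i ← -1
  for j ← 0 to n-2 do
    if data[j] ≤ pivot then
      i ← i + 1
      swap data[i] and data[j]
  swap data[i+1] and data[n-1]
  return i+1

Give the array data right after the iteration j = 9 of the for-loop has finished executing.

pivot=10, i=-1
j=0: 8≤10, i=0, swap(0,0) ⇒ [8,9,13,5,11,7,6,14,4,12,3,10]
j=1: 9≤10, i=1, swap(1,1) ⇒ [8,9,13,5,11,7,6,14,4,12,3,10]
j=2: 13>10, skip
j=3: 5≤10, i=2, swap(2,3) ⇒ [8,9,5,13,11,7,6,14,4,12,3,10]
j=4: 11>10, skip
j=5: 7≤10, i=3, swap(3,5) ⇒ [8,9,5,7,11,13,6,14,4,12,3,10]
j=6: 6≤10, i=4, swap(4,6) ⇒ [8,9,5,7,6,13,11,14,4,12,3,10]
j=7: 14>10, skip
j=8: 4≤10, i=5, swap(5,8) ⇒ [8,9,5,7,6,4,11,14,13,12,3,10]
j=9: 12>10, skip
(after j=9) data = [8,9,5,7,6,4,11,14,13,12,3,10]

[8,9,5,7,6,4,11,14,13,12,3,10]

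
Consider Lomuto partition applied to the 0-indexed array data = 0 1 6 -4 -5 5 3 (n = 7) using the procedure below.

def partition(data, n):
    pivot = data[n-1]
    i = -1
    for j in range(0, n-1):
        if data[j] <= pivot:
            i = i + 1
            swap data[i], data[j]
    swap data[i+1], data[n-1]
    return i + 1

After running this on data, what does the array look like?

0 1 -4 -5 3 5 6

pivot=3, i=-1
j=0: 0≤3, i=0, swap(0,0) ⇒ 0 1 6 -4 -5 5 3
j=1: 1≤3, i=1, swap(1,1) ⇒ 0 1 6 -4 -5 5 3
j=2: 6>3, skip
j=3: -4≤3, i=2, swap(2,3) ⇒ 0 1 -4 6 -5 5 3
j=4: -5≤3, i=3, swap(3,4) ⇒ 0 1 -4 -5 6 5 3
j=5: 5>3, skip
swap(4,6) ⇒ 0 1 -4 -5 3 5 6; return 4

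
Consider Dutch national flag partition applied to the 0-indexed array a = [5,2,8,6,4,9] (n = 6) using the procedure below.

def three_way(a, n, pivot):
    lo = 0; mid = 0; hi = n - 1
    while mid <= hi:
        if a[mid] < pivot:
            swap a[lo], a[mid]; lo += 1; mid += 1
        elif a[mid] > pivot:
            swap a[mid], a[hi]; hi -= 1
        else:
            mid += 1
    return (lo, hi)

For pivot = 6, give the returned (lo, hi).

(3, 3)

lo=0 mid=0 hi=5
5<6: swap(0,0), lo=1 mid=1 ⇒ [5,2,8,6,4,9]
2<6: swap(1,1), lo=2 mid=2 ⇒ [5,2,8,6,4,9]
8>6: swap(2,5), hi=4 ⇒ [5,2,9,6,4,8]
9>6: swap(2,4), hi=3 ⇒ [5,2,4,6,9,8]
4<6: swap(2,2), lo=3 mid=3 ⇒ [5,2,4,6,9,8]
6=6: mid=4
done. lo=3 hi=3; a=[5,2,4,6,9,8]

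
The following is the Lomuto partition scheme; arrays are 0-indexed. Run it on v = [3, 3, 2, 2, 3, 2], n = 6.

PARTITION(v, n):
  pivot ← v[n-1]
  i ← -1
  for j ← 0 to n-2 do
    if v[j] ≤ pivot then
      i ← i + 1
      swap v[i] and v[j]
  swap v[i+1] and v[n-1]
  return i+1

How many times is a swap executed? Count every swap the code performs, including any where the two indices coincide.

pivot=2, i=-1
j=0: 3>2, skip
j=1: 3>2, skip
j=2: 2≤2, i=0, swap(0,2) ⇒ [2, 3, 3, 2, 3, 2]
j=3: 2≤2, i=1, swap(1,3) ⇒ [2, 2, 3, 3, 3, 2]
j=4: 3>2, skip
swap(2,5) ⇒ [2, 2, 2, 3, 3, 3]; return 2

3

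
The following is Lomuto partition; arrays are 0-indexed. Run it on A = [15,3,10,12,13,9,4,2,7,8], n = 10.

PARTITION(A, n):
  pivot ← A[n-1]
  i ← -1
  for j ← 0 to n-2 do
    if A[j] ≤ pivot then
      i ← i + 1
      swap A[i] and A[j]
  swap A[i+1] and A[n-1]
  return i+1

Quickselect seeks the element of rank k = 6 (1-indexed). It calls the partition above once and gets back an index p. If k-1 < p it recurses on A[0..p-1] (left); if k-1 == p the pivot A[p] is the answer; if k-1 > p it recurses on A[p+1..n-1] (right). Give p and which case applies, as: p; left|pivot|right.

4; right

pivot = A[9] = 8; i = -1
j=0: A[0]=15 > 8 → no swap
j=1: A[1]=3 ≤ 8 → i=0, swap A[0],A[1] → [3,15,10,12,13,9,4,2,7,8]
j=2: A[2]=10 > 8 → no swap
j=3: A[3]=12 > 8 → no swap
j=4: A[4]=13 > 8 → no swap
j=5: A[5]=9 > 8 → no swap
j=6: A[6]=4 ≤ 8 → i=1, swap A[1],A[6] → [3,4,10,12,13,9,15,2,7,8]
j=7: A[7]=2 ≤ 8 → i=2, swap A[2],A[7] → [3,4,2,12,13,9,15,10,7,8]
j=8: A[8]=7 ≤ 8 → i=3, swap A[3],A[8] → [3,4,2,7,13,9,15,10,12,8]
final swap A[4],A[9] → [3,4,2,7,8,9,15,10,12,13]; return 4
p = 4; k-1 = 5 > 4 ⇒ right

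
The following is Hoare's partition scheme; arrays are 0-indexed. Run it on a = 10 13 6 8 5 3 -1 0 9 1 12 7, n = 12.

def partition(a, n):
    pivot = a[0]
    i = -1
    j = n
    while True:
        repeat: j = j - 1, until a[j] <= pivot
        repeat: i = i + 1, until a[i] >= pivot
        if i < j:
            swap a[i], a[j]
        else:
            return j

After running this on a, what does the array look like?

pivot=10
j stops at 11 (7), i stops at 0 (10); swap ⇒ 7 13 6 8 5 3 -1 0 9 1 12 10
j stops at 9 (1), i stops at 1 (13); swap ⇒ 7 1 6 8 5 3 -1 0 9 13 12 10
j stops at 8, i stops at 9; i≥j ⇒ return 8. a=7 1 6 8 5 3 -1 0 9 13 12 10

7 1 6 8 5 3 -1 0 9 13 12 10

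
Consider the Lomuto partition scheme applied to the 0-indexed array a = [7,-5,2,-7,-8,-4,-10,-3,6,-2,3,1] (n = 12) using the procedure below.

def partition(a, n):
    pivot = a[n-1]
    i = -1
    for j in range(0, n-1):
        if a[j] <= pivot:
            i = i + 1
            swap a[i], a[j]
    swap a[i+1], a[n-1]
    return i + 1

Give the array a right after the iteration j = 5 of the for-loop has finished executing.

[-5,-7,-8,-4,2,7,-10,-3,6,-2,3,1]

pivot = a[11] = 1; i = -1
j=0: a[0]=7 > 1 → no swap
j=1: a[1]=-5 ≤ 1 → i=0, swap a[0],a[1] → [-5,7,2,-7,-8,-4,-10,-3,6,-2,3,1]
j=2: a[2]=2 > 1 → no swap
j=3: a[3]=-7 ≤ 1 → i=1, swap a[1],a[3] → [-5,-7,2,7,-8,-4,-10,-3,6,-2,3,1]
j=4: a[4]=-8 ≤ 1 → i=2, swap a[2],a[4] → [-5,-7,-8,7,2,-4,-10,-3,6,-2,3,1]
j=5: a[5]=-4 ≤ 1 → i=3, swap a[3],a[5] → [-5,-7,-8,-4,2,7,-10,-3,6,-2,3,1]
(after j=5) a = [-5,-7,-8,-4,2,7,-10,-3,6,-2,3,1]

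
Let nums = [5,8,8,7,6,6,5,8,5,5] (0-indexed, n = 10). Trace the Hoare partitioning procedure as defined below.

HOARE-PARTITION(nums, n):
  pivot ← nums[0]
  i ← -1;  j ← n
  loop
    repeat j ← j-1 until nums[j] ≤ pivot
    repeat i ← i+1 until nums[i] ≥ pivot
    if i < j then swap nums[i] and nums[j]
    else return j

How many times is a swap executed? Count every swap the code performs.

pivot=5
j stops at 9 (5), i stops at 0 (5); swap ⇒ [5,8,8,7,6,6,5,8,5,5]
j stops at 8 (5), i stops at 1 (8); swap ⇒ [5,5,8,7,6,6,5,8,8,5]
j stops at 6 (5), i stops at 2 (8); swap ⇒ [5,5,5,7,6,6,8,8,8,5]
j stops at 2, i stops at 3; i≥j ⇒ return 2. nums=[5,5,5,7,6,6,8,8,8,5]

3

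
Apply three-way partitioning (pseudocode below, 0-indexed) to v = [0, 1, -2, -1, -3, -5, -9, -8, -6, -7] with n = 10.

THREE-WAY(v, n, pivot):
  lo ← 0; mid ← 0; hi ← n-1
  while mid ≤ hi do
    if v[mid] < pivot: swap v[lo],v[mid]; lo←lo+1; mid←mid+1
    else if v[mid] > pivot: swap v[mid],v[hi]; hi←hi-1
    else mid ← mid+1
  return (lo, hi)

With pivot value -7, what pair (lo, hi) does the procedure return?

(2, 2)

pivot = -7; lo=0, mid=0, hi=9
v[mid]=0>-7: swap v[0],v[9]; hi=8 → [-7, 1, -2, -1, -3, -5, -9, -8, -6, 0]
v[mid]=-7=-7: mid=1
v[mid]=1>-7: swap v[1],v[8]; hi=7 → [-7, -6, -2, -1, -3, -5, -9, -8, 1, 0]
v[mid]=-6>-7: swap v[1],v[7]; hi=6 → [-7, -8, -2, -1, -3, -5, -9, -6, 1, 0]
v[mid]=-8<-7: swap v[0],v[1]; lo=1,mid=2 → [-8, -7, -2, -1, -3, -5, -9, -6, 1, 0]
v[mid]=-2>-7: swap v[2],v[6]; hi=5 → [-8, -7, -9, -1, -3, -5, -2, -6, 1, 0]
v[mid]=-9<-7: swap v[1],v[2]; lo=2,mid=3 → [-8, -9, -7, -1, -3, -5, -2, -6, 1, 0]
v[mid]=-1>-7: swap v[3],v[5]; hi=4 → [-8, -9, -7, -5, -3, -1, -2, -6, 1, 0]
v[mid]=-5>-7: swap v[3],v[4]; hi=3 → [-8, -9, -7, -3, -5, -1, -2, -6, 1, 0]
v[mid]=-3>-7: swap v[3],v[3]; hi=2 → [-8, -9, -7, -3, -5, -1, -2, -6, 1, 0]
end: lo=2, hi=2; v = [-8, -9, -7, -3, -5, -1, -2, -6, 1, 0]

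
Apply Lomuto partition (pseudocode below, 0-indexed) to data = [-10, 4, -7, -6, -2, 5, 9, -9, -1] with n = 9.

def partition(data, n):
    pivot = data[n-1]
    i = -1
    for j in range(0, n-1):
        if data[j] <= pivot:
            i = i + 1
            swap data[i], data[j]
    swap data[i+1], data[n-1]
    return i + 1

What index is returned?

5

pivot = data[8] = -1; i = -1
j=0: data[0]=-10 ≤ -1 → i=0, swap data[0],data[0] (no change) → [-10, 4, -7, -6, -2, 5, 9, -9, -1]
j=1: data[1]=4 > -1 → no swap
j=2: data[2]=-7 ≤ -1 → i=1, swap data[1],data[2] → [-10, -7, 4, -6, -2, 5, 9, -9, -1]
j=3: data[3]=-6 ≤ -1 → i=2, swap data[2],data[3] → [-10, -7, -6, 4, -2, 5, 9, -9, -1]
j=4: data[4]=-2 ≤ -1 → i=3, swap data[3],data[4] → [-10, -7, -6, -2, 4, 5, 9, -9, -1]
j=5: data[5]=5 > -1 → no swap
j=6: data[6]=9 > -1 → no swap
j=7: data[7]=-9 ≤ -1 → i=4, swap data[4],data[7] → [-10, -7, -6, -2, -9, 5, 9, 4, -1]
final swap data[5],data[8] → [-10, -7, -6, -2, -9, -1, 9, 4, 5]; return 5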